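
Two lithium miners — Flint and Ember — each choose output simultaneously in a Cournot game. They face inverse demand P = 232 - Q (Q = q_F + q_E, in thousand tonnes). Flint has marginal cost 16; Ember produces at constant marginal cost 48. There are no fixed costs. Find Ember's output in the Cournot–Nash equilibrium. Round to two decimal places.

50.67

Flint's profit: π_F = (232 - Q)q_F - (16q_F). Setting ∂π_F/∂q_F = 0: 216 - 2q_F - (q_E) = 0.
Ember's profit: π_E = (232 - Q)q_E - (48q_E). Setting ∂π_E/∂q_E = 0: 184 - 2q_E - (q_F) = 0.
Best responses: q_F = (216 - q_E)/2, q_E = (184 - q_F)/2.
Solving the pair: q_F = 248/3, q_E = 152/3.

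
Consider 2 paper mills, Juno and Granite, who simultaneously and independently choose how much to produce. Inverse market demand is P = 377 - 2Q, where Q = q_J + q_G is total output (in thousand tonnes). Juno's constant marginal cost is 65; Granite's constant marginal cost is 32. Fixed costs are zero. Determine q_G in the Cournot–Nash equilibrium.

63

Juno's profit: π_J = (377 - 2Q)q_J - (65q_J). Setting ∂π_J/∂q_J = 0: 312 - 4q_J - 2(q_G) = 0.
Granite's profit: π_G = (377 - 2Q)q_G - (32q_G). Setting ∂π_G/∂q_G = 0: 345 - 4q_G - 2(q_J) = 0.
Best responses: q_J = (312 - 2q_G)/4, q_G = (345 - 2q_J)/4.
Substituting one into the other gives q_J = 93/2 and q_G = 63.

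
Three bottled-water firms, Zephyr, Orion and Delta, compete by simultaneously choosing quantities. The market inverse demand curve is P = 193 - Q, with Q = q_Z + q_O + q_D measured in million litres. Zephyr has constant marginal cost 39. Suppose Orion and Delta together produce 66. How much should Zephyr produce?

44

With rivals' combined output fixed at 66, Zephyr's profit is π_Z = (193 - 66 - q_Z)q_Z - (39q_Z) = (127 - q_Z)q_Z - (39q_Z).
∂π_Z/∂q_Z = 88 - 2q_Z = 0, so q_Z = 44.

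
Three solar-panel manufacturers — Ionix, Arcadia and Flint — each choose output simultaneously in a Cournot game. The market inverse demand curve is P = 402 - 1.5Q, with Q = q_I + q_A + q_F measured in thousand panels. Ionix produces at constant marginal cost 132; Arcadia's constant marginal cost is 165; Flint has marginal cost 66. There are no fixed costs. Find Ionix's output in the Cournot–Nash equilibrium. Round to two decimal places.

Ionix's profit: π_I = (402 - 1.5Q)q_I - (132q_I). Setting ∂π_I/∂q_I = 0: 270 - 3q_I - (3/2)(q_A + q_F) = 0.
Arcadia's first-order condition: 237 - 3q_A - (3/2)(q_I + q_F) = 0.
Flint's profit: π_F = (402 - 1.5Q)q_F - (66q_F). Setting ∂π_F/∂q_F = 0: 336 - 3q_F - (3/2)(q_I + q_A) = 0.
Summing all 3 equations gives 843 − 6Q = 0, hence Q = 281/2.
Back-substituting: q_I = (270 − 843/4)/(3/2) = 79/2, q_A = (237 − 843/4)/(3/2) = 35/2, q_F = (336 − 843/4)/(3/2) = 167/2.

39.50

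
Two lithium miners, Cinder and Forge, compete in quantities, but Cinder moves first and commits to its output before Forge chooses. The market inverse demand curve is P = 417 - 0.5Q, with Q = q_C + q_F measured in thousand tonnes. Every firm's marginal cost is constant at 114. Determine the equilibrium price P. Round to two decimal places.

189.75

Solve by backward induction. Given q_C, the follower Forge maximises π_F = (417 - (1/2)q_C - (1/2)q_F)q_F - 114q_F.
∂π_F/∂q_F = 303 - (1/2)q_C - q_F = 0 gives the reaction function q_F = (303 - (1/2)q_C).
The leader anticipates this reaction. Substituting into P = 417 - 0.5Q gives P = 531/2 - (1/4)q_C, so π_C = (531/2 - (1/4)q_C)q_C - 114q_C.
The leader's first-order condition 303/2 - (1/2)q_C = 0 yields q_C = 303.
Then q_F = (303 - (1/2)·303) = 303/2.
Total output Q = 909/2, so price P = 417 - (1/2)·(909/2) = 759/4.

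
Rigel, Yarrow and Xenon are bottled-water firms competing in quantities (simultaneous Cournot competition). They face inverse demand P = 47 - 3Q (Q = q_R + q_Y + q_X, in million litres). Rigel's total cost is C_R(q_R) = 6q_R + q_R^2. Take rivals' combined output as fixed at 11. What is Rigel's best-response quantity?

1

With rivals' combined output fixed at 11, Rigel's profit is π_R = (47 - 3·11 - 3q_R)q_R - (6q_R + q_R²) = (14 - 3q_R)q_R - (6q_R + q_R²).
∂π_R/∂q_R = 8 - 8q_R = 0, so q_R = 1.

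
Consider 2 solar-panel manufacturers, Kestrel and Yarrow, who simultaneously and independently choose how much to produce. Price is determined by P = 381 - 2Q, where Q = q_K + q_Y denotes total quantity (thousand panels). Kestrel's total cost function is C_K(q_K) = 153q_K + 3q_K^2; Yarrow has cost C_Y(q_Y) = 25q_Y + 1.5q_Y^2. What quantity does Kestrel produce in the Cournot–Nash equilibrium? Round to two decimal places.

Kestrel's profit: π_K = (381 - 2Q)q_K - (153q_K + 3q_K²). Setting ∂π_K/∂q_K = 0: 228 - 10q_K - 2(q_Y) = 0.
Yarrow's first-order condition: 356 - 7q_Y - 2(q_K) = 0.
So q_K = (228 - 2q_Y)/10 and q_Y = (356 - 2q_K)/7.
Substituting one into the other gives q_K = 442/33 and q_Y = 1552/33.

13.39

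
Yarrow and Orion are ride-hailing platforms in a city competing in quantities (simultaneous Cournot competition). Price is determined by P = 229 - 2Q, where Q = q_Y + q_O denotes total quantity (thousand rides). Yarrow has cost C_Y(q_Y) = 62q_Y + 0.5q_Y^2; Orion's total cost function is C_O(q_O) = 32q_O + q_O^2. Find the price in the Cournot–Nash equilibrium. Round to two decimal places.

Yarrow's profit: π_Y = (229 - 2Q)q_Y - (62q_Y + (1/2)q_Y²). Setting ∂π_Y/∂q_Y = 0: 167 - 5q_Y - 2(q_O) = 0.
Orion's first-order condition: 197 - 6q_O - 2(q_Y) = 0.
Best responses: q_Y = (167 - 2q_O)/5, q_O = (197 - 2q_Y)/6.
Substituting one into the other gives q_Y = 304/13 and q_O = 651/26.
Total output Q = 1259/26, so price P = 229 - 2·(1259/26) = 1718/13.

132.15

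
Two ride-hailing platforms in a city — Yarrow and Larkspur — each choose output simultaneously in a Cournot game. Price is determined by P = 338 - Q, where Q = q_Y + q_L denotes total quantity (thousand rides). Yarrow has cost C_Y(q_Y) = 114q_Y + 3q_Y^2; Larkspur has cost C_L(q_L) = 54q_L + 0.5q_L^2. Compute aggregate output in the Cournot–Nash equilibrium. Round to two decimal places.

Yarrow's profit: π_Y = (338 - Q)q_Y - (114q_Y + 3q_Y²). Setting ∂π_Y/∂q_Y = 0: 224 - 8q_Y - (q_L) = 0.
Larkspur's first-order condition: 284 - 3q_L - (q_Y) = 0.
So q_Y = (224 - q_L)/8 and q_L = (284 - q_Y)/3.
Substituting one into the other gives q_Y = 388/23 and q_L = 89.0435.
Total output Q = 388/23 + 89.0435 = 105.9130.

105.91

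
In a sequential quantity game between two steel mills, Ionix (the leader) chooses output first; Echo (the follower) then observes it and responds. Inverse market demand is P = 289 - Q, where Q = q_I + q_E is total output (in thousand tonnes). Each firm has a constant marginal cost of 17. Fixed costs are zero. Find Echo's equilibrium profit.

4624

The follower Echo best-responds to any q_I: π_E = (289 - Q)q_E - 17q_E.
Setting the follower's marginal profit to zero, 272 - q_I - 2q_E = 0, i.e. q_E = (272 - q_I)/2.
Ionix substitutes q_E(q_I) into its own profit: π_I = q_I(289 - q_I - (272 - q_I)/2) - 17q_I = (153 - (1/2)q_I)q_I - 17q_I.
The leader's first-order condition 136 - q_I = 0 yields q_I = 136.
Then q_E = (272 - 136)/2 = 68.
Price P = 289 - 204 = 85.
Echo's profit: (85 - 17)·68 = 4624.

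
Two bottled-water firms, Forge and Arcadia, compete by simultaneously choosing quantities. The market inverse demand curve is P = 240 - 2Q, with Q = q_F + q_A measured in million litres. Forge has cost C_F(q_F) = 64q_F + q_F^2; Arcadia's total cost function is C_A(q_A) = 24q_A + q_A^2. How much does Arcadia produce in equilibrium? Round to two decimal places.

Forge's profit: π_F = (240 - 2Q)q_F - (64q_F + q_F²). Setting ∂π_F/∂q_F = 0: 176 - 6q_F - 2(q_A) = 0.
Arcadia's profit: π_A = (240 - 2Q)q_A - (24q_A + q_A²). Setting ∂π_A/∂q_A = 0: 216 - 6q_A - 2(q_F) = 0.
So q_F = (176 - 2q_A)/6 and q_A = (216 - 2q_F)/6.
Substituting one into the other gives q_F = 39/2 and q_A = 59/2.

29.50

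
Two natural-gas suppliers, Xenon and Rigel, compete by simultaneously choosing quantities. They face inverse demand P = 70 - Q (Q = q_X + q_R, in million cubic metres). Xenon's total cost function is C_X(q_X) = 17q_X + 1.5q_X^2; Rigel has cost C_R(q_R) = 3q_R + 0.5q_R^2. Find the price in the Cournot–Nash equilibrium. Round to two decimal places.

43.29

Xenon's profit: π_X = (70 - Q)q_X - (17q_X + (3/2)q_X²). Setting ∂π_X/∂q_X = 0: 53 - 5q_X - (q_R) = 0.
Rigel's first-order condition: 67 - 3q_R - (q_X) = 0.
So q_X = (53 - q_R)/5 and q_R = (67 - q_X)/3.
Substituting one into the other gives q_X = 46/7 and q_R = 141/7.
Total output Q = 187/7, so price P = 70 - 187/7 = 303/7.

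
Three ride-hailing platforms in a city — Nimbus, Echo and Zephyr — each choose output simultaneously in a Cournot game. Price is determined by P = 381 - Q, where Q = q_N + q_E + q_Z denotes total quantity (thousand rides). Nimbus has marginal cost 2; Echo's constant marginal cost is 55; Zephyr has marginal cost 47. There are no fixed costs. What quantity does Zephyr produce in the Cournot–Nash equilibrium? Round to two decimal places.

Nimbus's profit: π_N = (381 - Q)q_N - (2q_N). Setting ∂π_N/∂q_N = 0: 379 - 2q_N - (q_E + q_Z) = 0.
Echo's profit: π_E = (381 - Q)q_E - (55q_E). Setting ∂π_E/∂q_E = 0: 326 - 2q_E - (q_N + q_Z) = 0.
Zephyr's profit: π_Z = (381 - Q)q_Z - (47q_Z). Setting ∂π_Z/∂q_Z = 0: 334 - 2q_Z - (q_N + q_E) = 0.
Adding the 3 conditions: 1039 − 2Q − 2Q = 0, i.e. Q = 1039/4.
Back-substituting: q_N = (379 − 1039/4) = 477/4, q_E = (326 − 1039/4) = 265/4, q_Z = (334 − 1039/4) = 297/4.

74.25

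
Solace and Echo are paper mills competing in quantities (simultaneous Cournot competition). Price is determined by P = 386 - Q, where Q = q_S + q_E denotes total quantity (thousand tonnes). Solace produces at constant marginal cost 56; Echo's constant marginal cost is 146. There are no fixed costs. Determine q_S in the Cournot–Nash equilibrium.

140

Solace's profit: π_S = (386 - Q)q_S - (56q_S). Setting ∂π_S/∂q_S = 0: 330 - 2q_S - (q_E) = 0.
Echo's profit: π_E = (386 - Q)q_E - (146q_E). Setting ∂π_E/∂q_E = 0: 240 - 2q_E - (q_S) = 0.
Best responses: q_S = (330 - q_E)/2, q_E = (240 - q_S)/2.
Solving the pair: q_S = 140, q_E = 50.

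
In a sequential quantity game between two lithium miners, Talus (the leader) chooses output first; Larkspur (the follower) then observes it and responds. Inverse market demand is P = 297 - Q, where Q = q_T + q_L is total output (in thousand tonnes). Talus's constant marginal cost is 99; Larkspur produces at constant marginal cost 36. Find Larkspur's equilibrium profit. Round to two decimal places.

9360.56

The follower Larkspur best-responds to any q_T: π_L = (297 - Q)q_L - 36q_L.
Setting the follower's marginal profit to zero, 261 - q_T - 2q_L = 0, i.e. q_L = (261 - q_T)/2.
Talus substitutes q_L(q_T) into its own profit: π_T = q_T(297 - q_T - (261 - q_T)/2) - 99q_T = (333/2 - (1/2)q_T)q_T - 99q_T.
The leader's first-order condition 135/2 - q_T = 0 yields q_T = 135/2.
Then q_L = (261 - 135/2)/2 = 387/4.
Price P = 297 - 657/4 = 531/4.
Larkspur's profit: (531/4 - 36)·(387/4) = 9360.5625.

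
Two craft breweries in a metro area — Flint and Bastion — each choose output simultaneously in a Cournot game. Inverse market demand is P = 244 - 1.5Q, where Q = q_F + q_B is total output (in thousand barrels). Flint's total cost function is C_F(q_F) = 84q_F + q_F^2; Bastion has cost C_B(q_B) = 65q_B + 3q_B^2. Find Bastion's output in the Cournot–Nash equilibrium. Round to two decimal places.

15.32

Flint's profit: π_F = (244 - 1.5Q)q_F - (84q_F + q_F²). Setting ∂π_F/∂q_F = 0: 160 - 5q_F - (3/2)(q_B) = 0.
Bastion's profit: π_B = (244 - 1.5Q)q_B - (65q_B + 3q_B²). Setting ∂π_B/∂q_B = 0: 179 - 9q_B - (3/2)(q_F) = 0.
Rearranging gives the reaction functions q_F = (160 - (3/2)q_B)/5 and q_B = (179 - (3/2)q_F)/9.
Solving the pair: q_F = 1562/57, q_B = 15.3216.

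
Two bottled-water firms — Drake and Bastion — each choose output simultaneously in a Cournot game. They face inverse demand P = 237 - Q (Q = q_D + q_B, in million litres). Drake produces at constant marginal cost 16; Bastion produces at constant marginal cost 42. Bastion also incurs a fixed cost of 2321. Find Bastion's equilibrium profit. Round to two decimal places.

852.44

Drake's profit: π_D = (237 - Q)q_D - (16q_D). Setting ∂π_D/∂q_D = 0: 221 - 2q_D - (q_B) = 0.
Bastion's first-order condition: 195 - 2q_B - (q_D) = 0.
Best responses: q_D = (221 - q_B)/2, q_B = (195 - q_D)/2.
Substituting one into the other gives q_D = 247/3 and q_B = 169/3.
Price P = 237 - 416/3 = 295/3.
Bastion's profit: (295/3 - 42)·(169/3) - 2321 = 852.4444.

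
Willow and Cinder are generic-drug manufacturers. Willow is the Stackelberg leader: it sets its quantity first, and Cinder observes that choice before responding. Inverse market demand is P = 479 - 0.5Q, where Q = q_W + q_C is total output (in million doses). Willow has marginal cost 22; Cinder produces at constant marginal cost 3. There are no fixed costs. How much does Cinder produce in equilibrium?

257

The follower Cinder best-responds to any q_W: π_C = (479 - 0.5Q)q_C - 3q_C.
∂π_C/∂q_C = 476 - (1/2)q_W - q_C = 0 gives the reaction function q_C = (476 - (1/2)q_W).
Willow substitutes q_C(q_W) into its own profit: π_W = q_W(479 - (1/2)q_W - (476 - (1/2)q_W)/2) - 22q_W = (241 - (1/4)q_W)q_W - 22q_W.
The leader's first-order condition 219 - (1/2)q_W = 0 yields q_W = 438.
Then q_C = (476 - (1/2)·438) = 257.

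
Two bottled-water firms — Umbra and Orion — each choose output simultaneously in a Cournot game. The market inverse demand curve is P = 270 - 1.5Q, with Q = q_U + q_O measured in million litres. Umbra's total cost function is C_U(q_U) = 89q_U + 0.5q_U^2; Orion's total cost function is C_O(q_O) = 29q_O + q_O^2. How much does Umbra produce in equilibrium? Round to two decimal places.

30.62

Umbra's profit: π_U = (270 - 1.5Q)q_U - (89q_U + (1/2)q_U²). Setting ∂π_U/∂q_U = 0: 181 - 4q_U - (3/2)(q_O) = 0.
Orion's first-order condition: 241 - 5q_O - (3/2)(q_U) = 0.
So q_U = (181 - (3/2)q_O)/4 and q_O = (241 - (3/2)q_U)/5.
Solving the pair: q_U = 30.6197, q_O = 39.0141.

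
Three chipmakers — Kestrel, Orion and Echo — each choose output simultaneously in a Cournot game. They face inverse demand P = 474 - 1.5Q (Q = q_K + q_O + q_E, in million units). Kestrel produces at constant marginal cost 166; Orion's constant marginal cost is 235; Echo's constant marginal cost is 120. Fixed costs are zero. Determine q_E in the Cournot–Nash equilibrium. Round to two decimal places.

85.83

Kestrel's profit: π_K = (474 - 1.5Q)q_K - (166q_K). Setting ∂π_K/∂q_K = 0: 308 - 3q_K - (3/2)(q_O + q_E) = 0.
Orion's first-order condition: 239 - 3q_O - (3/2)(q_K + q_E) = 0.
Echo's first-order condition: 354 - 3q_E - (3/2)(q_K + q_O) = 0.
Adding the 3 first-order conditions: 901 − 6Q = 0, so Q = 901/6.
Back-substituting: q_K = (308 − 901/4)/(3/2) = 331/6, q_O = (239 − 901/4)/(3/2) = 55/6, q_E = (354 − 901/4)/(3/2) = 515/6.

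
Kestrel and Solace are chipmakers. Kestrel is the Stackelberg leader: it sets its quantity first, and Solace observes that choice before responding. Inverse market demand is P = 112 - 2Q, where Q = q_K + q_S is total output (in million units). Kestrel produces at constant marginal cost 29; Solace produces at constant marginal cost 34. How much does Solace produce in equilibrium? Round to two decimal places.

Solve by backward induction. Given q_K, the follower Solace maximises π_S = (112 - 2q_K - 2q_S)q_S - 34q_S.
Setting the follower's marginal profit to zero, 78 - 2q_K - 4q_S = 0, i.e. q_S = (78 - 2q_K)/4.
Kestrel substitutes q_S(q_K) into its own profit: π_K = q_K(112 - 2q_K - (78 - 2q_K)/2) - 29q_K = (73 - q_K)q_K - 29q_K.
Maximising: ∂π_K/∂q_K = 44 - 2q_K = 0, giving q_K = 22.
Then q_S = (78 - 2·22)/4 = 17/2.

8.50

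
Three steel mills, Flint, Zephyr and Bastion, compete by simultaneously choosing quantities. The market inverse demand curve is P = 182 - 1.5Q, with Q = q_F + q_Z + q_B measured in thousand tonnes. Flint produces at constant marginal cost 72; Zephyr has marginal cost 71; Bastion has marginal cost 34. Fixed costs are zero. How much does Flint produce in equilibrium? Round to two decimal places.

11.83

Flint's profit: π_F = (182 - 1.5Q)q_F - (72q_F). Setting ∂π_F/∂q_F = 0: 110 - 3q_F - (3/2)(q_Z + q_B) = 0.
Zephyr's profit: π_Z = (182 - 1.5Q)q_Z - (71q_Z). Setting ∂π_Z/∂q_Z = 0: 111 - 3q_Z - (3/2)(q_F + q_B) = 0.
Bastion's profit: π_B = (182 - 1.5Q)q_B - (34q_B). Setting ∂π_B/∂q_B = 0: 148 - 3q_B - (3/2)(q_F + q_Z) = 0.
Adding the 3 conditions: 369 − 3Q − 3Q = 0, i.e. Q = 123/2.
Back-substituting: q_F = (110 − 369/4)/(3/2) = 71/6, q_Z = (111 − 369/4)/(3/2) = 25/2, q_B = (148 − 369/4)/(3/2) = 223/6.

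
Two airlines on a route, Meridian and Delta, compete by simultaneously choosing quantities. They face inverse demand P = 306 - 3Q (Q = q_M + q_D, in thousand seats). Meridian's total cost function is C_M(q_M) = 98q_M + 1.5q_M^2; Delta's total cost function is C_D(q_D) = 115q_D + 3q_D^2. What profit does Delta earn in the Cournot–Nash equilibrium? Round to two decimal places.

734.02

Meridian's profit: π_M = (306 - 3Q)q_M - (98q_M + (3/2)q_M²). Setting ∂π_M/∂q_M = 0: 208 - 9q_M - 3(q_D) = 0.
Delta's first-order condition: 191 - 12q_D - 3(q_M) = 0.
So q_M = (208 - 3q_D)/9 and q_D = (191 - 3q_M)/12.
Solving the pair: q_M = 641/33, q_D = 365/33.
Price P = 306 - 3·(1006/33) = 214.5455.
Delta's profit: 214.5455·(365/33) - 115·(365/33) - 3(365/33)² = 734.0220.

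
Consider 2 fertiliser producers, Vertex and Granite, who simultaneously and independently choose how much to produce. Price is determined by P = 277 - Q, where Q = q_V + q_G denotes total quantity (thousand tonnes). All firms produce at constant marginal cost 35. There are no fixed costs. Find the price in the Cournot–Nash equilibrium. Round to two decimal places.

115.67

A representative firm's profit is π_i = q_i(277 - Q) - 35q_i.
Setting ∂π_i/∂q_i = 0 with rivals' quantities fixed: 242 - 2q_i - q_j = 0.
By symmetry each firm produces the same amount; substituting q_j = q_i yields q_i = 242/3.
Total output Q = 484/3, so price P = 277 - 484/3 = 347/3.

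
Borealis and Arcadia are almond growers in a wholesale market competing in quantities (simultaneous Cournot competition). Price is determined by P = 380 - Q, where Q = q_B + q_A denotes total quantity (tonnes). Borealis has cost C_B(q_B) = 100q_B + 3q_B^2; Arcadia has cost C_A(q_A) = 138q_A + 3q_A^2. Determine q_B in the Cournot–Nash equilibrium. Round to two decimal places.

31.71

Borealis's profit: π_B = (380 - Q)q_B - (100q_B + 3q_B²). Setting ∂π_B/∂q_B = 0: 280 - 8q_B - (q_A) = 0.
Arcadia's profit: π_A = (380 - Q)q_A - (138q_A + 3q_A²). Setting ∂π_A/∂q_A = 0: 242 - 8q_A - (q_B) = 0.
Rearranging gives the reaction functions q_B = (280 - q_A)/8 and q_A = (242 - q_B)/8.
Substituting one into the other gives q_B = 222/7 and q_A = 184/7.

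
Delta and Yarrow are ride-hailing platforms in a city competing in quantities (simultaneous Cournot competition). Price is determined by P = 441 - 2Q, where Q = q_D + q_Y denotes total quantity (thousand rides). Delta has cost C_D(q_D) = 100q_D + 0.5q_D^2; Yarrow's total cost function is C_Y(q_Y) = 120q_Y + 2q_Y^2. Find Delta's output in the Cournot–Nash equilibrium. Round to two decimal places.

57.94

Delta's profit: π_D = (441 - 2Q)q_D - (100q_D + (1/2)q_D²). Setting ∂π_D/∂q_D = 0: 341 - 5q_D - 2(q_Y) = 0.
Yarrow's first-order condition: 321 - 8q_Y - 2(q_D) = 0.
So q_D = (341 - 2q_Y)/5 and q_Y = (321 - 2q_D)/8.
Substituting one into the other gives q_D = 1043/18 and q_Y = 923/36.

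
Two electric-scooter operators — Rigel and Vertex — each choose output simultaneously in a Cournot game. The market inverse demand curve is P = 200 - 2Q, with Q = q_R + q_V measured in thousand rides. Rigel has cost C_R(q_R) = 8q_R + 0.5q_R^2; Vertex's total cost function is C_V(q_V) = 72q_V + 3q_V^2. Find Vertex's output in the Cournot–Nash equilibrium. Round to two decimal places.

Rigel's profit: π_R = (200 - 2Q)q_R - (8q_R + (1/2)q_R²). Setting ∂π_R/∂q_R = 0: 192 - 5q_R - 2(q_V) = 0.
Vertex's first-order condition: 128 - 10q_V - 2(q_R) = 0.
Best responses: q_R = (192 - 2q_V)/5, q_V = (128 - 2q_R)/10.
Substituting one into the other gives q_R = 832/23 and q_V = 128/23.

5.57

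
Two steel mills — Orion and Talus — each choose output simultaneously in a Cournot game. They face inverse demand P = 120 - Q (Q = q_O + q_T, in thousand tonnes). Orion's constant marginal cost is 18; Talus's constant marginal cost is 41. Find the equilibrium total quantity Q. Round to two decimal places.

Orion's profit: π_O = (120 - Q)q_O - (18q_O). Setting ∂π_O/∂q_O = 0: 102 - 2q_O - (q_T) = 0.
Talus's first-order condition: 79 - 2q_T - (q_O) = 0.
Rearranging gives the reaction functions q_O = (102 - q_T)/2 and q_T = (79 - q_O)/2.
Solving the pair: q_O = 125/3, q_T = 56/3.
Total output Q = 125/3 + 56/3 = 181/3.

60.33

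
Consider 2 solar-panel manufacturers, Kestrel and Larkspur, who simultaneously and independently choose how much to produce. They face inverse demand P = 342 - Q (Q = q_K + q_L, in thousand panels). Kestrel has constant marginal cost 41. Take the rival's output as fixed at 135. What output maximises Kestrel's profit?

83

With the rival's output fixed at 135, Kestrel's profit is π_K = (342 - 135 - q_K)q_K - (41q_K) = (207 - q_K)q_K - (41q_K).
∂π_K/∂q_K = 166 - 2q_K = 0, so q_K = 83.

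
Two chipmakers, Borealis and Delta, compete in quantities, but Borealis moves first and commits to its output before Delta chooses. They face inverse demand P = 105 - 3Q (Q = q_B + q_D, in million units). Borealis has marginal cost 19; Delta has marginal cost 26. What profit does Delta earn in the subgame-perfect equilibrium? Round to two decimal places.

88.02

The follower Delta best-responds to any q_B: π_D = (105 - 3Q)q_D - 26q_D.
Follower FOC: 79 - 3q_B - 6q_D = 0, so q_D(q_B) = (79 - 3q_B)/6.
Borealis substitutes q_D(q_B) into its own profit: π_B = q_B(105 - 3q_B - (79 - 3q_B)/2) - 19q_B = (131/2 - (3/2)q_B)q_B - 19q_B.
Maximising: ∂π_B/∂q_B = 93/2 - 3q_B = 0, giving q_B = 31/2.
Then q_D = (79 - 3·(31/2))/6 = 65/12.
Price P = 105 - 3·(251/12) = 169/4.
Delta's profit: (169/4 - 26)·(65/12) = 88.0208.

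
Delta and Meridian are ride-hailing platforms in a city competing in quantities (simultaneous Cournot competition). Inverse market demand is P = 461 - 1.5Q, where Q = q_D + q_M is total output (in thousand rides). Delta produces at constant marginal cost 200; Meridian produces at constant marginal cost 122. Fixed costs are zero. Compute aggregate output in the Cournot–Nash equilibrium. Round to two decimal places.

133.33

Delta's profit: π_D = (461 - 1.5Q)q_D - (200q_D). Setting ∂π_D/∂q_D = 0: 261 - 3q_D - (3/2)(q_M) = 0.
Meridian's first-order condition: 339 - 3q_M - (3/2)(q_D) = 0.
Best responses: q_D = (261 - (3/2)q_M)/3, q_M = (339 - (3/2)q_D)/3.
Substituting one into the other gives q_D = 122/3 and q_M = 278/3.
Total output Q = 122/3 + 278/3 = 400/3.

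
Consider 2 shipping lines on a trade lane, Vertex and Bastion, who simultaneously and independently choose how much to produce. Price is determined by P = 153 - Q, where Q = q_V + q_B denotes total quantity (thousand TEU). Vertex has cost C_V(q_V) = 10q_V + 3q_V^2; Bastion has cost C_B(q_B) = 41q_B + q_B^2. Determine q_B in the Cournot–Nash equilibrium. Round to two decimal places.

Vertex's profit: π_V = (153 - Q)q_V - (10q_V + 3q_V²). Setting ∂π_V/∂q_V = 0: 143 - 8q_V - (q_B) = 0.
Bastion's first-order condition: 112 - 4q_B - (q_V) = 0.
So q_V = (143 - q_B)/8 and q_B = (112 - q_V)/4.
Solving the pair: q_V = 460/31, q_B = 753/31.

24.29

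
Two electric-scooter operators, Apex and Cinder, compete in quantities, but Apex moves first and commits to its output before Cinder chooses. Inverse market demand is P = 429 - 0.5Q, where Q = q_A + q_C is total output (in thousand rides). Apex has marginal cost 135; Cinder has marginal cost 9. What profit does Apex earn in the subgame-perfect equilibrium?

The follower Cinder best-responds to any q_A: π_C = (429 - 0.5Q)q_C - 9q_C.
Follower FOC: 420 - (1/2)q_A - q_C = 0, so q_C(q_A) = (420 - (1/2)q_A).
Apex substitutes q_C(q_A) into its own profit: π_A = q_A(429 - (1/2)q_A - (420 - (1/2)q_A)/2) - 135q_A = (219 - (1/4)q_A)q_A - 135q_A.
Maximising: ∂π_A/∂q_A = 84 - (1/2)q_A = 0, giving q_A = 168.
Then q_C = (420 - (1/2)·168) = 336.
Price P = 429 - (1/2)·504 = 177.
Apex's profit: (177 - 135)·168 = 7056.

7056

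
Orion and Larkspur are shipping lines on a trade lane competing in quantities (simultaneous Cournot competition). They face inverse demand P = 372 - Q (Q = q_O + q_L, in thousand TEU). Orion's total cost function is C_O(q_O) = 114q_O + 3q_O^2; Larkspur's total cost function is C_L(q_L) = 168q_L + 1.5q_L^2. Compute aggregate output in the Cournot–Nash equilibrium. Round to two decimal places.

63.08

Orion's profit: π_O = (372 - Q)q_O - (114q_O + 3q_O²). Setting ∂π_O/∂q_O = 0: 258 - 8q_O - (q_L) = 0.
Larkspur's first-order condition: 204 - 5q_L - (q_O) = 0.
Rearranging gives the reaction functions q_O = (258 - q_L)/8 and q_L = (204 - q_O)/5.
Solving the pair: q_O = 362/13, q_L = 458/13.
Total output Q = 362/13 + 458/13 = 820/13.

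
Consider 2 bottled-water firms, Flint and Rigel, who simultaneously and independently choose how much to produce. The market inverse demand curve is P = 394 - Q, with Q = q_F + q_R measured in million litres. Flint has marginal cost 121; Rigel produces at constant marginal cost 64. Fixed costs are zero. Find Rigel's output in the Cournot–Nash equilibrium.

129

Flint's profit: π_F = (394 - Q)q_F - (121q_F). Setting ∂π_F/∂q_F = 0: 273 - 2q_F - (q_R) = 0.
Rigel's first-order condition: 330 - 2q_R - (q_F) = 0.
So q_F = (273 - q_R)/2 and q_R = (330 - q_F)/2.
Substituting one into the other gives q_F = 72 and q_R = 129.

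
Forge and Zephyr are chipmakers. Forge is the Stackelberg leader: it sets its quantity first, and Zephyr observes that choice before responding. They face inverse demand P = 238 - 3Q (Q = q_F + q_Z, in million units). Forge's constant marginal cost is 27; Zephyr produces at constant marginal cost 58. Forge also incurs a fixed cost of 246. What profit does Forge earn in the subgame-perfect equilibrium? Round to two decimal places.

The follower Zephyr best-responds to any q_F: π_Z = (238 - 3Q)q_Z - 58q_Z.
∂π_Z/∂q_Z = 180 - 3q_F - 6q_Z = 0 gives the reaction function q_Z = (180 - 3q_F)/6.
Forge substitutes q_Z(q_F) into its own profit: π_F = q_F(238 - 3q_F - (180 - 3q_F)/2) - 27q_F = (148 - (3/2)q_F)q_F - 27q_F.
Leader FOC: 121 - 3q_F = 0, so q_F = 121/3.
Then q_Z = (180 - 3·(121/3))/6 = 59/6.
Price P = 238 - 3·(301/6) = 175/2.
Forge's profit: (175/2 - 27)·(121/3) - 246 = 2194.1667.

2194.17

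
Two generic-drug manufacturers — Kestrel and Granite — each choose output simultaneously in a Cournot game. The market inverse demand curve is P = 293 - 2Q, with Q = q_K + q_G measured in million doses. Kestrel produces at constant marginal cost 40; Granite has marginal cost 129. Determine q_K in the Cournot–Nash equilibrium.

57

Kestrel's profit: π_K = (293 - 2Q)q_K - (40q_K). Setting ∂π_K/∂q_K = 0: 253 - 4q_K - 2(q_G) = 0.
Granite's first-order condition: 164 - 4q_G - 2(q_K) = 0.
Rearranging gives the reaction functions q_K = (253 - 2q_G)/4 and q_G = (164 - 2q_K)/4.
Solving the pair: q_K = 57, q_G = 25/2.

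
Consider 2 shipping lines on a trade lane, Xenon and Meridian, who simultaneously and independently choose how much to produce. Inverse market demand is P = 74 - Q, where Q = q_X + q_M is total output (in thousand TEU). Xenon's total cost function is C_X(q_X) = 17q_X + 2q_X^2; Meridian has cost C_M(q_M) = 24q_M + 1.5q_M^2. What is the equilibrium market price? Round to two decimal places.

Xenon's profit: π_X = (74 - Q)q_X - (17q_X + 2q_X²). Setting ∂π_X/∂q_X = 0: 57 - 6q_X - (q_M) = 0.
Meridian's profit: π_M = (74 - Q)q_M - (24q_M + (3/2)q_M²). Setting ∂π_M/∂q_M = 0: 50 - 5q_M - (q_X) = 0.
So q_X = (57 - q_M)/6 and q_M = (50 - q_X)/5.
Substituting one into the other gives q_X = 235/29 and q_M = 243/29.
Total output Q = 478/29, so price P = 74 - 478/29 = 1668/29.

57.52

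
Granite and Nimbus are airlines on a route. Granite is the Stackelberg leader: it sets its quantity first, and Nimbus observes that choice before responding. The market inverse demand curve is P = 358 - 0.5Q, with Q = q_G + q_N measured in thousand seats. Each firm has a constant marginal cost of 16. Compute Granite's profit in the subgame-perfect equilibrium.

29241

The follower Nimbus best-responds to any q_G: π_N = (358 - 0.5Q)q_N - 16q_N.
∂π_N/∂q_N = 342 - (1/2)q_G - q_N = 0 gives the reaction function q_N = (342 - (1/2)q_G).
The leader anticipates this reaction. Substituting into P = 358 - 0.5Q gives P = 187 - (1/4)q_G, so π_G = (187 - (1/4)q_G)q_G - 16q_G.
Maximising: ∂π_G/∂q_G = 171 - (1/2)q_G = 0, giving q_G = 342.
Then q_N = (342 - (1/2)·342) = 171.
Price P = 358 - (1/2)·513 = 203/2.
Granite's profit: (203/2 - 16)·342 = 29241.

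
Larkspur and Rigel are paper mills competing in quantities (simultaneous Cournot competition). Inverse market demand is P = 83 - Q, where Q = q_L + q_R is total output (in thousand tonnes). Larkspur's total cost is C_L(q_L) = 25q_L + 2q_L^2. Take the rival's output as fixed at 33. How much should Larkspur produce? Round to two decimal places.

4.17

With the rival's output fixed at 33, Larkspur's profit is π_L = (83 - 33 - q_L)q_L - (25q_L + 2q_L²) = (50 - q_L)q_L - (25q_L + 2q_L²).
∂π_L/∂q_L = 25 - 6q_L = 0, so q_L = 25/6.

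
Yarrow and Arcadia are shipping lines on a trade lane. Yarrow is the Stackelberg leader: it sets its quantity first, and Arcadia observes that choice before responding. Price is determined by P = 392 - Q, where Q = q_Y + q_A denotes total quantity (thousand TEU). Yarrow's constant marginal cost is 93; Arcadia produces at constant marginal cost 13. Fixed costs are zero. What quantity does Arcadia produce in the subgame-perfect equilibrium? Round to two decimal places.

134.75

Solve by backward induction. Given q_Y, the follower Arcadia maximises π_A = (392 - q_Y - q_A)q_A - 13q_A.
∂π_A/∂q_A = 379 - q_Y - 2q_A = 0 gives the reaction function q_A = (379 - q_Y)/2.
The leader anticipates this reaction. Substituting into P = 392 - Q gives P = 405/2 - (1/2)q_Y, so π_Y = (405/2 - (1/2)q_Y)q_Y - 93q_Y.
Leader FOC: 219/2 - q_Y = 0, so q_Y = 219/2.
Then q_A = (379 - 219/2)/2 = 539/4.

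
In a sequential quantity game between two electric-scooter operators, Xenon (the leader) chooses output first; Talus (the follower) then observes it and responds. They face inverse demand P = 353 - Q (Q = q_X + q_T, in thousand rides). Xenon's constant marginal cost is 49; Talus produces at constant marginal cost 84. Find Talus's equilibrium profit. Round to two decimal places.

The follower Talus best-responds to any q_X: π_T = (353 - Q)q_T - 84q_T.
Setting the follower's marginal profit to zero, 269 - q_X - 2q_T = 0, i.e. q_T = (269 - q_X)/2.
The leader anticipates this reaction. Substituting into P = 353 - Q gives P = 437/2 - (1/2)q_X, so π_X = (437/2 - (1/2)q_X)q_X - 49q_X.
Maximising: ∂π_X/∂q_X = 339/2 - q_X = 0, giving q_X = 339/2.
Then q_T = (269 - 339/2)/2 = 199/4.
Price P = 353 - 877/4 = 535/4.
Talus's profit: (535/4 - 84)·(199/4) = 2475.0625.

2475.06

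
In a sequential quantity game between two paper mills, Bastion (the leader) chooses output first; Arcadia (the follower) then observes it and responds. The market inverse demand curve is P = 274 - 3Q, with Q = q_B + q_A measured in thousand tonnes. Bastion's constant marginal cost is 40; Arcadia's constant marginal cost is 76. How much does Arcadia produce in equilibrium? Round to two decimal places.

10.50

The follower Arcadia best-responds to any q_B: π_A = (274 - 3Q)q_A - 76q_A.
Setting the follower's marginal profit to zero, 198 - 3q_B - 6q_A = 0, i.e. q_A = (198 - 3q_B)/6.
Bastion substitutes q_A(q_B) into its own profit: π_B = q_B(274 - 3q_B - (198 - 3q_B)/2) - 40q_B = (175 - (3/2)q_B)q_B - 40q_B.
The leader's first-order condition 135 - 3q_B = 0 yields q_B = 45.
Then q_A = (198 - 3·45)/6 = 21/2.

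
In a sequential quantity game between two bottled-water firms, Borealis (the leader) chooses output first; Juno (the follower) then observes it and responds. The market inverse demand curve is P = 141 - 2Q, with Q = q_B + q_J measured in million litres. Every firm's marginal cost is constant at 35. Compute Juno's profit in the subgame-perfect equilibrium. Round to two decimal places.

Solve by backward induction. Given q_B, the follower Juno maximises π_J = (141 - 2q_B - 2q_J)q_J - 35q_J.
Setting the follower's marginal profit to zero, 106 - 2q_B - 4q_J = 0, i.e. q_J = (106 - 2q_B)/4.
Borealis substitutes q_J(q_B) into its own profit: π_B = q_B(141 - 2q_B - (106 - 2q_B)/2) - 35q_B = (88 - q_B)q_B - 35q_B.
The leader's first-order condition 53 - 2q_B = 0 yields q_B = 53/2.
Then q_J = (106 - 2·(53/2))/4 = 53/4.
Price P = 141 - 2·(159/4) = 123/2.
Juno's profit: (123/2 - 35)·(53/4) = 351.1250.

351.13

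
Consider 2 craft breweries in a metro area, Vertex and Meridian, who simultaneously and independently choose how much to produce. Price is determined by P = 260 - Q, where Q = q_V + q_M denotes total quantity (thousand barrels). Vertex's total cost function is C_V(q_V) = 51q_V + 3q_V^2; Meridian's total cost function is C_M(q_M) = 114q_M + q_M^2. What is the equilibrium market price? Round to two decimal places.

206.81

Vertex's profit: π_V = (260 - Q)q_V - (51q_V + 3q_V²). Setting ∂π_V/∂q_V = 0: 209 - 8q_V - (q_M) = 0.
Meridian's profit: π_M = (260 - Q)q_M - (114q_M + q_M²). Setting ∂π_M/∂q_M = 0: 146 - 4q_M - (q_V) = 0.
Best responses: q_V = (209 - q_M)/8, q_M = (146 - q_V)/4.
Substituting one into the other gives q_V = 690/31 and q_M = 959/31.
Total output Q = 1649/31, so price P = 260 - 1649/31 = 206.8065.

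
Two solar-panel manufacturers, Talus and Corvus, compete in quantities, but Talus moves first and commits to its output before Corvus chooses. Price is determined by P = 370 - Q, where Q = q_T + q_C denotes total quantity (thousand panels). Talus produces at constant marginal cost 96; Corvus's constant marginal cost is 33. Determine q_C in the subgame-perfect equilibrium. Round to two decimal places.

Solve by backward induction. Given q_T, the follower Corvus maximises π_C = (370 - q_T - q_C)q_C - 33q_C.
Follower FOC: 337 - q_T - 2q_C = 0, so q_C(q_T) = (337 - q_T)/2.
The leader anticipates this reaction. Substituting into P = 370 - Q gives P = 403/2 - (1/2)q_T, so π_T = (403/2 - (1/2)q_T)q_T - 96q_T.
Maximising: ∂π_T/∂q_T = 211/2 - q_T = 0, giving q_T = 211/2.
Then q_C = (337 - 211/2)/2 = 463/4.

115.75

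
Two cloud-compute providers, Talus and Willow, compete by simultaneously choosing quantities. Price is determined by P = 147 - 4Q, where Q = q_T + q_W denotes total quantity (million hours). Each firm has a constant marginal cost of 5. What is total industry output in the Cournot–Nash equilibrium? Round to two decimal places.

A representative firm's profit is π_i = q_i(147 - 4Q) - 5q_i.
First-order condition (treating rivals' output as given): 142 - 8q_i - 4q_j = 0.
With identical firms every q_j equals q_i, so q_j = q_i and 142 = 12q_i, giving q_i = 71/6.
Total output Q = 71/6 + 71/6 = 71/3.

23.67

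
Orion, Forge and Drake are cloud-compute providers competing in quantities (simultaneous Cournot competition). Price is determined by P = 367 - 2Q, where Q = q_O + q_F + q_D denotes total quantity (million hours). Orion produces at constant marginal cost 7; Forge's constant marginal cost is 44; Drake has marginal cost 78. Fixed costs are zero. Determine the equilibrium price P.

Orion's profit: π_O = (367 - 2Q)q_O - (7q_O). Setting ∂π_O/∂q_O = 0: 360 - 4q_O - 2(q_F + q_D) = 0.
Forge's profit: π_F = (367 - 2Q)q_F - (44q_F). Setting ∂π_F/∂q_F = 0: 323 - 4q_F - 2(q_O + q_D) = 0.
Drake's first-order condition: 289 - 4q_D - 2(q_O + q_F) = 0.
Adding the 3 conditions: 972 − 4Q − 4Q = 0, i.e. Q = 243/2.
Back-substituting: q_O = (360 − 243)/2 = 117/2, q_F = (323 − 243)/2 = 40, q_D = (289 − 243)/2 = 23.
Total output Q = 243/2, so price P = 367 - 2·(243/2) = 124.

124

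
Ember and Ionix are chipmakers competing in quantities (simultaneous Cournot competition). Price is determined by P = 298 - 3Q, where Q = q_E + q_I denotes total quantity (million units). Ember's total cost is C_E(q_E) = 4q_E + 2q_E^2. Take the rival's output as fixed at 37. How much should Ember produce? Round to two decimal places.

With the rival's output fixed at 37, Ember's profit is π_E = (298 - 3·37 - 3q_E)q_E - (4q_E + 2q_E²) = (187 - 3q_E)q_E - (4q_E + 2q_E²).
∂π_E/∂q_E = 183 - 10q_E = 0, so q_E = 183/10.

18.30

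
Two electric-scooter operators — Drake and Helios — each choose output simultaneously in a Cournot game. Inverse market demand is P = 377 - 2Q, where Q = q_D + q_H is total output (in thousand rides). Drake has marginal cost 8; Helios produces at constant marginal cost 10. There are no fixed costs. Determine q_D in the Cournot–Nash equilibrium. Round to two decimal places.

Drake's profit: π_D = (377 - 2Q)q_D - (8q_D). Setting ∂π_D/∂q_D = 0: 369 - 4q_D - 2(q_H) = 0.
Helios's profit: π_H = (377 - 2Q)q_H - (10q_H). Setting ∂π_H/∂q_H = 0: 367 - 4q_H - 2(q_D) = 0.
Rearranging gives the reaction functions q_D = (369 - 2q_H)/4 and q_H = (367 - 2q_D)/4.
Solving the pair: q_D = 371/6, q_H = 365/6.

61.83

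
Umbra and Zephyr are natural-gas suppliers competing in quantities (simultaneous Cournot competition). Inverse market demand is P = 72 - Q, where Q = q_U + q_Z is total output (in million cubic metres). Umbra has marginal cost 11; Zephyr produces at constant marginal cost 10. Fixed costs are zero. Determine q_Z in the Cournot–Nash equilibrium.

21

Umbra's profit: π_U = (72 - Q)q_U - (11q_U). Setting ∂π_U/∂q_U = 0: 61 - 2q_U - (q_Z) = 0.
Zephyr's profit: π_Z = (72 - Q)q_Z - (10q_Z). Setting ∂π_Z/∂q_Z = 0: 62 - 2q_Z - (q_U) = 0.
So q_U = (61 - q_Z)/2 and q_Z = (62 - q_U)/2.
Solving the pair: q_U = 20, q_Z = 21.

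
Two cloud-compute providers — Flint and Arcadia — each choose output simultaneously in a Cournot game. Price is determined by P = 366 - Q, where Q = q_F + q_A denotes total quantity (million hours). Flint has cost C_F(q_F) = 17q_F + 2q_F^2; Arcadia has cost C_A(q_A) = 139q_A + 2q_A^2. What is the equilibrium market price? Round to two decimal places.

Flint's profit: π_F = (366 - Q)q_F - (17q_F + 2q_F²). Setting ∂π_F/∂q_F = 0: 349 - 6q_F - (q_A) = 0.
Arcadia's profit: π_A = (366 - Q)q_A - (139q_A + 2q_A²). Setting ∂π_A/∂q_A = 0: 227 - 6q_A - (q_F) = 0.
So q_F = (349 - q_A)/6 and q_A = (227 - q_F)/6.
Solving the pair: q_F = 1867/35, q_A = 1013/35.
Total output Q = 576/7, so price P = 366 - 576/7 = 1986/7.

283.71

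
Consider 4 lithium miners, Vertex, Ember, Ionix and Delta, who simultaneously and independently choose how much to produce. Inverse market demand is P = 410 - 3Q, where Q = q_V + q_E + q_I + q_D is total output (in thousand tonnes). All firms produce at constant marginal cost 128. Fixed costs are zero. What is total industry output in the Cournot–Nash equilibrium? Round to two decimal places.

75.20

Each firm earns π_i = (410 - 3Q)q_i - 128q_i.
First-order condition (treating rivals' output as given): 282 - 6q_i - 3·Σ_{j≠i} q_j = 0.
With identical firms every q_j equals q_i, so Σ_{j≠i} q_j = 3q_i and 282 = 15q_i, giving q_i = 94/5.
Total output Q = 94/5 + 94/5 + 94/5 + 94/5 = 376/5.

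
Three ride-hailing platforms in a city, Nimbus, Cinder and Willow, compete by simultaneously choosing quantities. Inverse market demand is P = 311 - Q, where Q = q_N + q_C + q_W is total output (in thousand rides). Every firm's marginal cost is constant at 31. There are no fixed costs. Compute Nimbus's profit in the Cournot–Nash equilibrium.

Each firm earns π_i = (311 - Q)q_i - 31q_i.
First-order condition (treating rivals' output as given): 280 - 2q_i - Σ_{j≠i} q_j = 0.
By symmetry each firm produces the same amount; substituting Σ_{j≠i} q_j = 2q_i yields q_i = 280/4 = 70.
Price P = 311 - 210 = 101.
Nimbus's profit: (101 - 31)·70 = 4900.

4900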